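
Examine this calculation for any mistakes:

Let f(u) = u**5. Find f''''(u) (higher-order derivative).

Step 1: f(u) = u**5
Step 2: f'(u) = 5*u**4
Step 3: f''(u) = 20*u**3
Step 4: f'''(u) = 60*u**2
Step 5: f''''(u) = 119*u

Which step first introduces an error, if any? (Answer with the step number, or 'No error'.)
Step 5

Step 5 is incorrect due to a wrong coefficient.
The step shows: 119*u
The correct value should be: 120*u

Explanation: The coefficient 120 was incorrectly written as 119: the term 120*u was incorrectly written as 119*u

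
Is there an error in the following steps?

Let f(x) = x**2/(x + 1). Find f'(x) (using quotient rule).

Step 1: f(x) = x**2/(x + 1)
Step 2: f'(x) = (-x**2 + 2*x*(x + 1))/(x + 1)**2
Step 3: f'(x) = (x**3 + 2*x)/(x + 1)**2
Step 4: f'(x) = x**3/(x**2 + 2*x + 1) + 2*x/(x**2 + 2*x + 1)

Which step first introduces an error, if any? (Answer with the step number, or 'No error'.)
Step 3

Step 3 is incorrect due to a wrong exponent.
The step shows: (x**3 + 2*x)/(x + 1)**2
The correct value should be: (x**2 + 2*x)/(x + 1)**2

Explanation: The exponent 2 on x was incorrectly written as 3: the term (x**2 + 2*x)/(x + 1)**2 was incorrectly written as (x**3 + 2*x)/(x + 1)**2
The later steps are derived from this incorrect expression, so the error originates in Step 3.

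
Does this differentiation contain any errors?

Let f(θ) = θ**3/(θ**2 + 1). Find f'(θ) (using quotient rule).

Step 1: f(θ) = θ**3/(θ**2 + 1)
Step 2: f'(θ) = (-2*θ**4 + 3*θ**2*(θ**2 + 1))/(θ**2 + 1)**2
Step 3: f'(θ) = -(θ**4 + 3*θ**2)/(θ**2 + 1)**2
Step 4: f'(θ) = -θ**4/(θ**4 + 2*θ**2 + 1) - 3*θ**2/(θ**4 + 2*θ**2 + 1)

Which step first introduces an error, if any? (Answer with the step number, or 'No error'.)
Step 3

Step 3 is incorrect due to a sign flip.
The step shows: -(θ**4 + 3*θ**2)/(θ**2 + 1)**2
The correct value should be: (θ**4 + 3*θ**2)/(θ**2 + 1)**2

Explanation: The sign of the whole expression was flipped: the term (θ**4 + 3*θ**2)/(θ**2 + 1)**2 was incorrectly written as -(θ**4 + 3*θ**2)/(θ**2 + 1)**2
The later steps are derived from this incorrect expression, so the error originates in Step 3.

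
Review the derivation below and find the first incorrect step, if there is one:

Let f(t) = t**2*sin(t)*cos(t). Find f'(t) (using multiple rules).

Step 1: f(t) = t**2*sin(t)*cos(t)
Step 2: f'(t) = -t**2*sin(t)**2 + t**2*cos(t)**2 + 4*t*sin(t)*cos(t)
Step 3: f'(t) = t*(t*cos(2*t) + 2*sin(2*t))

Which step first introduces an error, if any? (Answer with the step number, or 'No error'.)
Step 2

Step 2 is incorrect due to a wrong coefficient.
The step shows: -t**2*sin(t)**2 + t**2*cos(t)**2 + 4*t*sin(t)*cos(t)
The correct value should be: -t**2*sin(t)**2 + t**2*cos(t)**2 + 2*t*sin(t)*cos(t)

Explanation: The coefficient 2 was incorrectly written as 4: the term 2*t*sin(t)*cos(t) was incorrectly written as 4*t*sin(t)*cos(t)
The later steps are derived from this incorrect expression, so the error originates in Step 2.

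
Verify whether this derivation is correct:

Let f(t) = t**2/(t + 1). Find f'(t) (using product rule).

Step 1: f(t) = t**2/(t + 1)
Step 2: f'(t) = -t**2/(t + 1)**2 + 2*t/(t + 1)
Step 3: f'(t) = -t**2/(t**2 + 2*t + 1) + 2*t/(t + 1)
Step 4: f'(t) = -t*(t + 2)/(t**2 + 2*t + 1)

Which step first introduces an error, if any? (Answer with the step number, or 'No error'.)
Step 4

Step 4 is incorrect due to a sign flip.
The step shows: -t*(t + 2)/(t**2 + 2*t + 1)
The correct value should be: t*(t + 2)/(t**2 + 2*t + 1)

Explanation: The sign of the whole expression was flipped: the term t*(t + 2)/(t**2 + 2*t + 1) was incorrectly written as -t*(t + 2)/(t**2 + 2*t + 1)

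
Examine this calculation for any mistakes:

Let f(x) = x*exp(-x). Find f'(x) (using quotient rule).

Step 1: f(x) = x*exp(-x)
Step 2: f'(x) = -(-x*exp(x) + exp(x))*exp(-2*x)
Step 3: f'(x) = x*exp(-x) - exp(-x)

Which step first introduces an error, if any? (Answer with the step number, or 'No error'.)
Step 2

Step 2 is incorrect due to a sign flip.
The step shows: -(-x*exp(x) + exp(x))*exp(-2*x)
The correct value should be: (-x*exp(x) + exp(x))*exp(-2*x)

Explanation: The sign of the whole expression was flipped: the term (-x*exp(x) + exp(x))*exp(-2*x) was incorrectly written as -(-x*exp(x) + exp(x))*exp(-2*x)
The later steps are derived from this incorrect expression, so the error originates in Step 2.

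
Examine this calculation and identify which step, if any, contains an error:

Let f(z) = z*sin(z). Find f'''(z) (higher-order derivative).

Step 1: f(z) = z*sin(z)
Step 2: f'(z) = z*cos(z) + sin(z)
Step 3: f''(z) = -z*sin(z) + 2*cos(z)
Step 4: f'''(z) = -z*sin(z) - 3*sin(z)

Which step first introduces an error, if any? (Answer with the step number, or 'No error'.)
Step 4

Step 4 is incorrect due to a wrong trig function.
The step shows: -z*sin(z) - 3*sin(z)
The correct value should be: -z*cos(z) - 3*sin(z)

Explanation: cos(z) was incorrectly written as sin(z): the term -z*cos(z) was incorrectly written as -z*sin(z)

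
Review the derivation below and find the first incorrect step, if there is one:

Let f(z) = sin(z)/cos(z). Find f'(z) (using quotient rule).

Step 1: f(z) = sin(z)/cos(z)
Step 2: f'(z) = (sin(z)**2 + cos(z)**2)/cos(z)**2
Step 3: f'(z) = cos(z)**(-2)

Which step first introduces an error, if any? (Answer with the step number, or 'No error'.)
No error

All steps in this derivation are correct.
The final answer f'(z) = cos(z)**(-2) is valid.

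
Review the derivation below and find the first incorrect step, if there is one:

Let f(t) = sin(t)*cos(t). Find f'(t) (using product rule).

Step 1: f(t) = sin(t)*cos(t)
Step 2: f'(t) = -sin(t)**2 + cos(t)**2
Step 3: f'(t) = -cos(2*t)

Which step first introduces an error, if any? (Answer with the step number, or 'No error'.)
Step 3

Step 3 is incorrect due to a sign flip.
The step shows: -cos(2*t)
The correct value should be: cos(2*t)

Explanation: The sign of the whole expression was flipped: the term cos(2*t) was incorrectly written as -cos(2*t)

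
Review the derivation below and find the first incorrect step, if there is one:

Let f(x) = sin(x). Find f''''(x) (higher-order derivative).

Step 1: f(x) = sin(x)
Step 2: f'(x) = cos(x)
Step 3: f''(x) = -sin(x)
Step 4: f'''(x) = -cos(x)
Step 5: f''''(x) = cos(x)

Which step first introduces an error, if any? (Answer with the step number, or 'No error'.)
Step 5

Step 5 is incorrect due to a wrong trig function.
The step shows: cos(x)
The correct value should be: sin(x)

Explanation: sin(x) was incorrectly written as cos(x): the term sin(x) was incorrectly written as cos(x)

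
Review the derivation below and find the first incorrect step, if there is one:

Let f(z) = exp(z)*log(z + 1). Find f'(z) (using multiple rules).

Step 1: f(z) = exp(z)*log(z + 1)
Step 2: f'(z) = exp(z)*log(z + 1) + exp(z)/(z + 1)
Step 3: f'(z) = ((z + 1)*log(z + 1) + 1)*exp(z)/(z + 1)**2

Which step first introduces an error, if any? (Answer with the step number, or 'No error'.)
Step 3

Step 3 is incorrect due to a wrong exponent.
The step shows: ((z + 1)*log(z + 1) + 1)*exp(z)/(z + 1)**2
The correct value should be: ((z + 1)*log(z + 1) + 1)*exp(z)/(z + 1)

Explanation: The exponent -1 on z + 1 was incorrectly written as -2: the term ((z + 1)*log(z + 1) + 1)*exp(z)/(z + 1) was incorrectly written as ((z + 1)*log(z + 1) + 1)*exp(z)/(z + 1)**2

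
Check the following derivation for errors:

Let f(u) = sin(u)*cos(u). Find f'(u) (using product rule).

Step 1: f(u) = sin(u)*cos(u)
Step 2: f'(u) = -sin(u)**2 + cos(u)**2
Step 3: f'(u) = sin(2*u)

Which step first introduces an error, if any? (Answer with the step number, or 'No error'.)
Step 3

Step 3 is incorrect due to a wrong trig function.
The step shows: sin(2*u)
The correct value should be: cos(2*u)

Explanation: cos(2*u) was incorrectly written as sin(2*u): the term cos(2*u) was incorrectly written as sin(2*u)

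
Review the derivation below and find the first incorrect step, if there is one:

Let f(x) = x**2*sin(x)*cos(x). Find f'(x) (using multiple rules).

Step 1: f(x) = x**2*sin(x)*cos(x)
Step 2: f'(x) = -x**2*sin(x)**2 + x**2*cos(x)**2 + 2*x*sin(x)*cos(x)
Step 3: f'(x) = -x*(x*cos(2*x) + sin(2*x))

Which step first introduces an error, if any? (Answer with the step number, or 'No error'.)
Step 3

Step 3 is incorrect due to a sign flip.
The step shows: -x*(x*cos(2*x) + sin(2*x))
The correct value should be: x*(x*cos(2*x) + sin(2*x))

Explanation: The sign of the whole expression was flipped: the term x*(x*cos(2*x) + sin(2*x)) was incorrectly written as -x*(x*cos(2*x) + sin(2*x))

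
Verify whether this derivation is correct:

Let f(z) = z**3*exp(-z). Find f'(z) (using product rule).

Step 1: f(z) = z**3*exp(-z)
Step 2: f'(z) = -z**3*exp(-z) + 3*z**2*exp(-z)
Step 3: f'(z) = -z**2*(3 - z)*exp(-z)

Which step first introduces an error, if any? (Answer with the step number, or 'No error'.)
Step 3

Step 3 is incorrect due to a sign flip.
The step shows: -z**2*(3 - z)*exp(-z)
The correct value should be: z**2*(3 - z)*exp(-z)

Explanation: The sign of the whole expression was flipped: the term z**2*(3 - z)*exp(-z) was incorrectly written as -z**2*(3 - z)*exp(-z)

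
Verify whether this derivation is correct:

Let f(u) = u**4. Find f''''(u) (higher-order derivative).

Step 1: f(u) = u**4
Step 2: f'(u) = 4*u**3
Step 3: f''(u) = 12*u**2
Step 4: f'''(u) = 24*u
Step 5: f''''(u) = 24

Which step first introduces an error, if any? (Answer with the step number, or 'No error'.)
No error

All steps in this derivation are correct.
The final answer f''''(u) = 24 is valid.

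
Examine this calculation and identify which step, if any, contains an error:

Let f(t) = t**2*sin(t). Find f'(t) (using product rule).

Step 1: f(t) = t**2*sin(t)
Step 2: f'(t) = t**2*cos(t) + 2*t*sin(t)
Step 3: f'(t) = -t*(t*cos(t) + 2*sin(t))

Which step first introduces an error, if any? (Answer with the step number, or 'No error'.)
Step 3

Step 3 is incorrect due to a sign flip.
The step shows: -t*(t*cos(t) + 2*sin(t))
The correct value should be: t*(t*cos(t) + 2*sin(t))

Explanation: The sign of the whole expression was flipped: the term t*(t*cos(t) + 2*sin(t)) was incorrectly written as -t*(t*cos(t) + 2*sin(t))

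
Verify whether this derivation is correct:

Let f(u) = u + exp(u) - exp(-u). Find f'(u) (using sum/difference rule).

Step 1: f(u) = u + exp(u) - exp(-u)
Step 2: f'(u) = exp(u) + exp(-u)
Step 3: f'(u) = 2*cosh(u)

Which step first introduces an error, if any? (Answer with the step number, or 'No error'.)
Step 2

Step 2 is incorrect due to a dropped term.
The step shows: exp(u) + exp(-u)
The correct value should be: exp(u) + 1 + exp(-u)

Explanation: A term was dropped: the term 1 was incorrectly omitted
The later steps are derived from this incorrect expression, so the error originates in Step 2.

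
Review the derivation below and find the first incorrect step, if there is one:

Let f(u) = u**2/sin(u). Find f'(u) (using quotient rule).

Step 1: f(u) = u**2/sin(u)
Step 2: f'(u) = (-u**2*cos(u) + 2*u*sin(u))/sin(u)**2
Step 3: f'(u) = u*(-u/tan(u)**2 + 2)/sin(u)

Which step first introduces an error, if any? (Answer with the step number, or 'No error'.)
Step 3

Step 3 is incorrect due to a wrong exponent.
The step shows: u*(-u/tan(u)**2 + 2)/sin(u)
The correct value should be: u*(-u/tan(u) + 2)/sin(u)

Explanation: The exponent -1 on tan(u) was incorrectly written as -2: the term u*(-u/tan(u) + 2)/sin(u) was incorrectly written as u*(-u/tan(u)**2 + 2)/sin(u)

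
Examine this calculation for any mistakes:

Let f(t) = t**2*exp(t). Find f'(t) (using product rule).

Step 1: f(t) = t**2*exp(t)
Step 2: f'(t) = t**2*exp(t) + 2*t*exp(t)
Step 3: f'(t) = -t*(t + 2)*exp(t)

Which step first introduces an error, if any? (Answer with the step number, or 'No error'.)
Step 3

Step 3 is incorrect due to a sign flip.
The step shows: -t*(t + 2)*exp(t)
The correct value should be: t*(t + 2)*exp(t)

Explanation: The sign of the whole expression was flipped: the term t*(t + 2)*exp(t) was incorrectly written as -t*(t + 2)*exp(t)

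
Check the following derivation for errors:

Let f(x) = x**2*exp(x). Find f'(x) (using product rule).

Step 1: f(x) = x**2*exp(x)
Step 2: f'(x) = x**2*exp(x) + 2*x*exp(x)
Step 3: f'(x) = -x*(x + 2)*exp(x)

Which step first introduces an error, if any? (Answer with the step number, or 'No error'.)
Step 3

Step 3 is incorrect due to a sign flip.
The step shows: -x*(x + 2)*exp(x)
The correct value should be: x*(x + 2)*exp(x)

Explanation: The sign of the whole expression was flipped: the term x*(x + 2)*exp(x) was incorrectly written as -x*(x + 2)*exp(x)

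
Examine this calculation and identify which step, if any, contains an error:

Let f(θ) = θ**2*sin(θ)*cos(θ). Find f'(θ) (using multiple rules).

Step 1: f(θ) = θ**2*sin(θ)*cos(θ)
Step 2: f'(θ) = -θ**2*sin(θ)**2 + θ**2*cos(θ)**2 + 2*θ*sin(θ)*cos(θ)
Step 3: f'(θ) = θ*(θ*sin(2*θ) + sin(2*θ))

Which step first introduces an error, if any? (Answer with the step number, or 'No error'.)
Step 3

Step 3 is incorrect due to a wrong trig function.
The step shows: θ*(θ*sin(2*θ) + sin(2*θ))
The correct value should be: θ*(θ*cos(2*θ) + sin(2*θ))

Explanation: cos(2*θ) was incorrectly written as sin(2*θ): the term θ*(θ*cos(2*θ) + sin(2*θ)) was incorrectly written as θ*(θ*sin(2*θ) + sin(2*θ))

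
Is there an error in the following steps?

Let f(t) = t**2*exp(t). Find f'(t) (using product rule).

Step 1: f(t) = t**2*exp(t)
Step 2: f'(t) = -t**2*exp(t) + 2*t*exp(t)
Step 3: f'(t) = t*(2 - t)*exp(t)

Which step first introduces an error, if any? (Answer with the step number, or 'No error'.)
Step 2

Step 2 is incorrect due to a sign flip.
The step shows: -t**2*exp(t) + 2*t*exp(t)
The correct value should be: t**2*exp(t) + 2*t*exp(t)

Explanation: The sign of one term was flipped: the term t**2*exp(t) was incorrectly written as -t**2*exp(t)
The later steps are derived from this incorrect expression, so the error originates in Step 2.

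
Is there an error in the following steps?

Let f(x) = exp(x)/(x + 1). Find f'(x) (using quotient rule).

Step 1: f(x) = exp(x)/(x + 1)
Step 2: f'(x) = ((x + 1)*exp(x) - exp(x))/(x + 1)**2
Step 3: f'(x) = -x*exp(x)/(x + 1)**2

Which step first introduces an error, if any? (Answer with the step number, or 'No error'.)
Step 3

Step 3 is incorrect due to a sign flip.
The step shows: -x*exp(x)/(x + 1)**2
The correct value should be: x*exp(x)/(x + 1)**2

Explanation: The sign of the whole expression was flipped: the term x*exp(x)/(x + 1)**2 was incorrectly written as -x*exp(x)/(x + 1)**2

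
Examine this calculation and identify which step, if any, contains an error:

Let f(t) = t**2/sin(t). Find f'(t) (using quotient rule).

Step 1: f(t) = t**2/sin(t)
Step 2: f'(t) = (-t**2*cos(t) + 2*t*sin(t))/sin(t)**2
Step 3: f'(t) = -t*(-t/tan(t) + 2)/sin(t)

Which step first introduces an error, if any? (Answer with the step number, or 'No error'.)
Step 3

Step 3 is incorrect due to a sign flip.
The step shows: -t*(-t/tan(t) + 2)/sin(t)
The correct value should be: t*(-t/tan(t) + 2)/sin(t)

Explanation: The sign of the whole expression was flipped: the term t*(-t/tan(t) + 2)/sin(t) was incorrectly written as -t*(-t/tan(t) + 2)/sin(t)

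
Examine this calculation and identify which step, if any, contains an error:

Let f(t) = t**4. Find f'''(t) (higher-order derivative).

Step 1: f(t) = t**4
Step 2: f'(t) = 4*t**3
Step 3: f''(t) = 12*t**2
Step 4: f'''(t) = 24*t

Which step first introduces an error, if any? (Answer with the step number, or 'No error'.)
No error

All steps in this derivation are correct.
The final answer f'''(t) = 24*t is valid.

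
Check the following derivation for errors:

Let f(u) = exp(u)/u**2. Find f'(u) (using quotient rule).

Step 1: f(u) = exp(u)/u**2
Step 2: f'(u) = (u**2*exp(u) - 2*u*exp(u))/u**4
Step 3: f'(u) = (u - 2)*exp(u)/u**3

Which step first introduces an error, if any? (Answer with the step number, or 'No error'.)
No error

All steps in this derivation are correct.
The final answer f'(u) = (u - 2)*exp(u)/u**3 is valid.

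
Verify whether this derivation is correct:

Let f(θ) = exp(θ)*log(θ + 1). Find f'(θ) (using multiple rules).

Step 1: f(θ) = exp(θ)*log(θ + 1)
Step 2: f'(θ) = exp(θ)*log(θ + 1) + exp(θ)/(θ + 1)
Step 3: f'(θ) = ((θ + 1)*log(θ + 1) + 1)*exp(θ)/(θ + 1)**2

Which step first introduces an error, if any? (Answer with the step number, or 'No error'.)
Step 3

Step 3 is incorrect due to a wrong exponent.
The step shows: ((θ + 1)*log(θ + 1) + 1)*exp(θ)/(θ + 1)**2
The correct value should be: ((θ + 1)*log(θ + 1) + 1)*exp(θ)/(θ + 1)

Explanation: The exponent -1 on θ + 1 was incorrectly written as -2: the term ((θ + 1)*log(θ + 1) + 1)*exp(θ)/(θ + 1) was incorrectly written as ((θ + 1)*log(θ + 1) + 1)*exp(θ)/(θ + 1)**2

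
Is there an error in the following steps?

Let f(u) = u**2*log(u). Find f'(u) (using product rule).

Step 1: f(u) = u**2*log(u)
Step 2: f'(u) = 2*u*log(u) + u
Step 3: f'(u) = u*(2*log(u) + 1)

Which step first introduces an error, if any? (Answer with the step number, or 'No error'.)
No error

All steps in this derivation are correct.
The final answer f'(u) = u*(2*log(u) + 1) is valid.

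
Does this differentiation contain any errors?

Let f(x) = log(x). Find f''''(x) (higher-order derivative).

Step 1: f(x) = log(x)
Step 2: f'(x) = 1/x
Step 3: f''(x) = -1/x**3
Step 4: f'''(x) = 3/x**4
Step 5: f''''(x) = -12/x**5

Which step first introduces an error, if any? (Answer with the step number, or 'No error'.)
Step 3

Step 3 is incorrect due to a wrong exponent.
The step shows: -1/x**3
The correct value should be: -1/x**2

Explanation: The exponent -2 on x was incorrectly written as -3: the term -1/x**2 was incorrectly written as -1/x**3
The later steps are derived from this incorrect expression, so the error originates in Step 3.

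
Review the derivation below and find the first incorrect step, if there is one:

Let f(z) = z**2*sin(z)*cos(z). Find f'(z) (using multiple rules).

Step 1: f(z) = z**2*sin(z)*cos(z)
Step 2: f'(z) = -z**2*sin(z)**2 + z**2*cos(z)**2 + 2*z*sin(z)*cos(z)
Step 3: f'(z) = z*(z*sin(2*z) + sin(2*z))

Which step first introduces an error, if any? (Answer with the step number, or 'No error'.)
Step 3

Step 3 is incorrect due to a wrong trig function.
The step shows: z*(z*sin(2*z) + sin(2*z))
The correct value should be: z*(z*cos(2*z) + sin(2*z))

Explanation: cos(2*z) was incorrectly written as sin(2*z): the term z*(z*cos(2*z) + sin(2*z)) was incorrectly written as z*(z*sin(2*z) + sin(2*z))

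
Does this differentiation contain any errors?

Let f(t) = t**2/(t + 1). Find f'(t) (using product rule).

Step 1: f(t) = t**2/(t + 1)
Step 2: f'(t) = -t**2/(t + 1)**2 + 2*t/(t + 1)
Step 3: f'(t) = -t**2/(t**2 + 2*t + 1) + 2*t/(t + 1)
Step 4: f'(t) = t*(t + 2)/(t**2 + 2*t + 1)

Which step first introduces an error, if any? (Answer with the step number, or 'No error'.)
No error

All steps in this derivation are correct.
The final answer f'(t) = t*(t + 2)/(t**2 + 2*t + 1) is valid.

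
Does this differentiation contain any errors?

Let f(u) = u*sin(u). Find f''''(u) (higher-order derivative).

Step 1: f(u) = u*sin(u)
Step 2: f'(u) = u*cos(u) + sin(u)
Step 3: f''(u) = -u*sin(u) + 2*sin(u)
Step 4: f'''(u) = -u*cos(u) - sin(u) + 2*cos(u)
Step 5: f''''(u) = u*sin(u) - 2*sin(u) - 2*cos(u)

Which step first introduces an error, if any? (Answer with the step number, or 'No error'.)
Step 3

Step 3 is incorrect due to a wrong trig function.
The step shows: -u*sin(u) + 2*sin(u)
The correct value should be: -u*sin(u) + 2*cos(u)

Explanation: cos(u) was incorrectly written as sin(u): the term 2*cos(u) was incorrectly written as 2*sin(u)
The later steps are derived from this incorrect expression, so the error originates in Step 3.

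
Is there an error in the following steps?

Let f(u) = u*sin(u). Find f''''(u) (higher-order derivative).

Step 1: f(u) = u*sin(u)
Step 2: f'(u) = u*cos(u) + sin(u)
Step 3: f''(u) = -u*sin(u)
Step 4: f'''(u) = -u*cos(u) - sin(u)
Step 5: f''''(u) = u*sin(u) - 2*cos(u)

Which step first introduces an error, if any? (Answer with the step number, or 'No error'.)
Step 3

Step 3 is incorrect due to a dropped term.
The step shows: -u*sin(u)
The correct value should be: -u*sin(u) + 2*cos(u)

Explanation: A term was dropped: the term 2*cos(u) was incorrectly omitted
The later steps are derived from this incorrect expression, so the error originates in Step 3.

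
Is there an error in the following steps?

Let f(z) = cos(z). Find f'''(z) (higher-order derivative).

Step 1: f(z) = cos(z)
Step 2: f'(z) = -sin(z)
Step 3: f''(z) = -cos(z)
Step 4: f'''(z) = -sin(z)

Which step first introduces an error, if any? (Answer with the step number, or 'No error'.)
Step 4

Step 4 is incorrect due to a sign flip.
The step shows: -sin(z)
The correct value should be: sin(z)

Explanation: The sign of the whole expression was flipped: the term sin(z) was incorrectly written as -sin(z)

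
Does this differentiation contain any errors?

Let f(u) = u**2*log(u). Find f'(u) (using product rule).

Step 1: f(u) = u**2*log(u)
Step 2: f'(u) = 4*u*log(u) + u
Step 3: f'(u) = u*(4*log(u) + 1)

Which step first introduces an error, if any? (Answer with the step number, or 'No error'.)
Step 2

Step 2 is incorrect due to a wrong coefficient.
The step shows: 4*u*log(u) + u
The correct value should be: 2*u*log(u) + u

Explanation: The coefficient 2 was incorrectly written as 4: the term 2*u*log(u) was incorrectly written as 4*u*log(u)
The later steps are derived from this incorrect expression, so the error originates in Step 2.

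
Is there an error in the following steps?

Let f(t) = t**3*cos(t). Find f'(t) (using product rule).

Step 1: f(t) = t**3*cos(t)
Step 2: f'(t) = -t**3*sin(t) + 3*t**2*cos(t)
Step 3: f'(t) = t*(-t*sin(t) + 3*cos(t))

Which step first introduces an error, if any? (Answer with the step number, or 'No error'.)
Step 3

Step 3 is incorrect due to a wrong exponent.
The step shows: t*(-t*sin(t) + 3*cos(t))
The correct value should be: t**2*(-t*sin(t) + 3*cos(t))

Explanation: The exponent 2 on t was incorrectly written as 1: the term t**2*(-t*sin(t) + 3*cos(t)) was incorrectly written as t*(-t*sin(t) + 3*cos(t))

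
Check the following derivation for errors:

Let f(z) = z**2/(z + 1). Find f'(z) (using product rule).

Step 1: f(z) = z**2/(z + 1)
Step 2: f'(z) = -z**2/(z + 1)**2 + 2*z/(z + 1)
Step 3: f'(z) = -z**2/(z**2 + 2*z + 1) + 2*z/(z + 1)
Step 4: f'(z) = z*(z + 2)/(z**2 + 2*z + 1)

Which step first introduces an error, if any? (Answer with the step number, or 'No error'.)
No error

All steps in this derivation are correct.
The final answer f'(z) = z*(z + 2)/(z**2 + 2*z + 1) is valid.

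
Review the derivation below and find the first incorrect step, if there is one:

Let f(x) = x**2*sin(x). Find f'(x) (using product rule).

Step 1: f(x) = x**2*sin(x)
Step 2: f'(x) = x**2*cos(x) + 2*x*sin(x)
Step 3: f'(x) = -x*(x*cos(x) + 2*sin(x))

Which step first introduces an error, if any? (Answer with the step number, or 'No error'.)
Step 3

Step 3 is incorrect due to a sign flip.
The step shows: -x*(x*cos(x) + 2*sin(x))
The correct value should be: x*(x*cos(x) + 2*sin(x))

Explanation: The sign of the whole expression was flipped: the term x*(x*cos(x) + 2*sin(x)) was incorrectly written as -x*(x*cos(x) + 2*sin(x))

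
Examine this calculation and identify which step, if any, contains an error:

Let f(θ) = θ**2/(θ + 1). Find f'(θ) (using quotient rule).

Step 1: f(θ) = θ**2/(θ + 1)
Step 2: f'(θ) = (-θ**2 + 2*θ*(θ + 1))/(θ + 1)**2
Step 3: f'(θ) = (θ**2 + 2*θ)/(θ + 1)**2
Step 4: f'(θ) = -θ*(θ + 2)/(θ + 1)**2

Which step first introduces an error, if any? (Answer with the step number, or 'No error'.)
Step 4

Step 4 is incorrect due to a sign flip.
The step shows: -θ*(θ + 2)/(θ + 1)**2
The correct value should be: θ*(θ + 2)/(θ + 1)**2

Explanation: The sign of the whole expression was flipped: the term θ*(θ + 2)/(θ + 1)**2 was incorrectly written as -θ*(θ + 2)/(θ + 1)**2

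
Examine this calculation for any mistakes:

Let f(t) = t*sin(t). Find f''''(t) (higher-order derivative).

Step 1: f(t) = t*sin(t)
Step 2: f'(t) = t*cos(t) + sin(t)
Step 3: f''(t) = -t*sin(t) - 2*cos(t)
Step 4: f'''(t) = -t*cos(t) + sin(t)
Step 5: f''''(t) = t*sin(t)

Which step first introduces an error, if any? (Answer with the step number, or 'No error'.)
Step 3

Step 3 is incorrect due to a sign flip.
The step shows: -t*sin(t) - 2*cos(t)
The correct value should be: -t*sin(t) + 2*cos(t)

Explanation: The sign of one term was flipped: the term 2*cos(t) was incorrectly written as -2*cos(t)
The later steps are derived from this incorrect expression, so the error originates in Step 3.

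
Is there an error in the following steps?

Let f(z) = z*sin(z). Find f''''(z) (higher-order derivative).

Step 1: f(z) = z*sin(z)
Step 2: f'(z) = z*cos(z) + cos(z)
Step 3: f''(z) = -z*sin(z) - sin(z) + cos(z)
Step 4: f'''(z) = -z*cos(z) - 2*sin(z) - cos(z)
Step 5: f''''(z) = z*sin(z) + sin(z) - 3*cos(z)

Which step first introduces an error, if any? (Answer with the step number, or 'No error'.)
Step 2

Step 2 is incorrect due to a wrong trig function.
The step shows: z*cos(z) + cos(z)
The correct value should be: z*cos(z) + sin(z)

Explanation: sin(z) was incorrectly written as cos(z): the term sin(z) was incorrectly written as cos(z)
The later steps are derived from this incorrect expression, so the error originates in Step 2.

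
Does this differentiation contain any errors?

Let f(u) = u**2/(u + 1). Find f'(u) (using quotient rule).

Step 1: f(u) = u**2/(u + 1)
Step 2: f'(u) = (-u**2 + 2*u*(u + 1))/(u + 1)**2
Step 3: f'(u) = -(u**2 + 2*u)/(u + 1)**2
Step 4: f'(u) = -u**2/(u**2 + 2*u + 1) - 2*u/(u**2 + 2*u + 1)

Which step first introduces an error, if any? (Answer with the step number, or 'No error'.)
Step 3

Step 3 is incorrect due to a sign flip.
The step shows: -(u**2 + 2*u)/(u + 1)**2
The correct value should be: (u**2 + 2*u)/(u + 1)**2

Explanation: The sign of the whole expression was flipped: the term (u**2 + 2*u)/(u + 1)**2 was incorrectly written as -(u**2 + 2*u)/(u + 1)**2
The later steps are derived from this incorrect expression, so the error originates in Step 3.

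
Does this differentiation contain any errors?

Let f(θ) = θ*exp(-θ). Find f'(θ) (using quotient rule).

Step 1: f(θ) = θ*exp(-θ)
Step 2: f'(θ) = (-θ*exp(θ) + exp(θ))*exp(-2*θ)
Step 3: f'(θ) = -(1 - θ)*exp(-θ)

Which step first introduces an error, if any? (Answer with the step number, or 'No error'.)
Step 3

Step 3 is incorrect due to a sign flip.
The step shows: -(1 - θ)*exp(-θ)
The correct value should be: (1 - θ)*exp(-θ)

Explanation: The sign of the whole expression was flipped: the term (1 - θ)*exp(-θ) was incorrectly written as -(1 - θ)*exp(-θ)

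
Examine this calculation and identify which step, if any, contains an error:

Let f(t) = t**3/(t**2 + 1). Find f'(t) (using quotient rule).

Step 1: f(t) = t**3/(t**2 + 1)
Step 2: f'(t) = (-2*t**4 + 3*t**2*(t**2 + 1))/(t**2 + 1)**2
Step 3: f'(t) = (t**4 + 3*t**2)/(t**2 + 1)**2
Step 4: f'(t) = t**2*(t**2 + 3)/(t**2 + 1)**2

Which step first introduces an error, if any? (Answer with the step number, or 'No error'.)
No error

All steps in this derivation are correct.
The final answer f'(t) = t**2*(t**2 + 3)/(t**2 + 1)**2 is valid.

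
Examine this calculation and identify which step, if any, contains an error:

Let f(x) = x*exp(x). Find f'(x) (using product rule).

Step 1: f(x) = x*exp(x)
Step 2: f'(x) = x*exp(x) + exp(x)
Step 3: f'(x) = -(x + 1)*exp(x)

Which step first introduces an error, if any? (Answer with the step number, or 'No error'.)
Step 3

Step 3 is incorrect due to a sign flip.
The step shows: -(x + 1)*exp(x)
The correct value should be: (x + 1)*exp(x)

Explanation: The sign of the whole expression was flipped: the term (x + 1)*exp(x) was incorrectly written as -(x + 1)*exp(x)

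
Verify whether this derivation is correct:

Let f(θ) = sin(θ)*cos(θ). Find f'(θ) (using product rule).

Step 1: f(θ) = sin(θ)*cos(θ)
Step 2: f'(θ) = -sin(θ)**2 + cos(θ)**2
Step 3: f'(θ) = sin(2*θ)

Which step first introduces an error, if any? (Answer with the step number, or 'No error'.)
Step 3

Step 3 is incorrect due to a wrong trig function.
The step shows: sin(2*θ)
The correct value should be: cos(2*θ)

Explanation: cos(2*θ) was incorrectly written as sin(2*θ): the term cos(2*θ) was incorrectly written as sin(2*θ)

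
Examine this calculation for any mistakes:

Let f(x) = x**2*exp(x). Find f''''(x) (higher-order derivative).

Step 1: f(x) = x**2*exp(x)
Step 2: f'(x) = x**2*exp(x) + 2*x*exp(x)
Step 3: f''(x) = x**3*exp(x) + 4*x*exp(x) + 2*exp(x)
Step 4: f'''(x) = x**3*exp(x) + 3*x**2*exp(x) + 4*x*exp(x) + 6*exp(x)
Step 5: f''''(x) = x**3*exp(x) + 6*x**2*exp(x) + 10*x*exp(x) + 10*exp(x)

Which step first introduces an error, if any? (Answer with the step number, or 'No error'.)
Step 3

Step 3 is incorrect due to a wrong exponent.
The step shows: x**3*exp(x) + 4*x*exp(x) + 2*exp(x)
The correct value should be: x**2*exp(x) + 4*x*exp(x) + 2*exp(x)

Explanation: The exponent 2 on x was incorrectly written as 3: the term x**2*exp(x) was incorrectly written as x**3*exp(x)
The later steps are derived from this incorrect expression, so the error originates in Step 3.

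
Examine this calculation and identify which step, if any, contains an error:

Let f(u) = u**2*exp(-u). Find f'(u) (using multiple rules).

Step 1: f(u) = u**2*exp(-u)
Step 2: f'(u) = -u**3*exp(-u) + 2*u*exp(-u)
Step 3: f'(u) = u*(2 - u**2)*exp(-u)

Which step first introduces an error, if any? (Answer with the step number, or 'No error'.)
Step 2

Step 2 is incorrect due to a wrong exponent.
The step shows: -u**3*exp(-u) + 2*u*exp(-u)
The correct value should be: -u**2*exp(-u) + 2*u*exp(-u)

Explanation: The exponent 2 on u was incorrectly written as 3: the term -u**2*exp(-u) was incorrectly written as -u**3*exp(-u)
The later steps are derived from this incorrect expression, so the error originates in Step 2.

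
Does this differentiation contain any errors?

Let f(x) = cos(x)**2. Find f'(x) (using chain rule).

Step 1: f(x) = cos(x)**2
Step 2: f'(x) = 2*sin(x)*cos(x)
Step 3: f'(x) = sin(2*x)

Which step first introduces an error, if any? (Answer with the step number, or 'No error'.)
Step 2

Step 2 is incorrect due to a sign flip.
The step shows: 2*sin(x)*cos(x)
The correct value should be: -2*sin(x)*cos(x)

Explanation: The sign of the whole expression was flipped: the term -2*sin(x)*cos(x) was incorrectly written as 2*sin(x)*cos(x)
The later steps are derived from this incorrect expression, so the error originates in Step 2.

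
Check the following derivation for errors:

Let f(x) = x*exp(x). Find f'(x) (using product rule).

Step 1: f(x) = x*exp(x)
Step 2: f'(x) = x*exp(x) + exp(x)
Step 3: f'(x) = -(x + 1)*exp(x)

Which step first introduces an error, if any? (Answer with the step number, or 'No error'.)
Step 3

Step 3 is incorrect due to a sign flip.
The step shows: -(x + 1)*exp(x)
The correct value should be: (x + 1)*exp(x)

Explanation: The sign of the whole expression was flipped: the term (x + 1)*exp(x) was incorrectly written as -(x + 1)*exp(x)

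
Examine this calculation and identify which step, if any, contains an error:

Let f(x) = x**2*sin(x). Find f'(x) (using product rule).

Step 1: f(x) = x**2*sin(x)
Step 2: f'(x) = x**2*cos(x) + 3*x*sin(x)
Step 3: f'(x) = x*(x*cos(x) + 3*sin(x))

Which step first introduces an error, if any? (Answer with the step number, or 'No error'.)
Step 2

Step 2 is incorrect due to a wrong coefficient.
The step shows: x**2*cos(x) + 3*x*sin(x)
The correct value should be: x**2*cos(x) + 2*x*sin(x)

Explanation: The coefficient 2 was incorrectly written as 3: the term 2*x*sin(x) was incorrectly written as 3*x*sin(x)
The later steps are derived from this incorrect expression, so the error originates in Step 2.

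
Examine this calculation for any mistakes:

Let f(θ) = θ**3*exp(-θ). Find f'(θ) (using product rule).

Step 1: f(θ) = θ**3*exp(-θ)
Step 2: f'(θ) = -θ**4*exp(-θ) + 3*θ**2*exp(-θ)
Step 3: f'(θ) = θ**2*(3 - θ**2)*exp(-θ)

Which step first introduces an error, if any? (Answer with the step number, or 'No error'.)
Step 2

Step 2 is incorrect due to a wrong exponent.
The step shows: -θ**4*exp(-θ) + 3*θ**2*exp(-θ)
The correct value should be: -θ**3*exp(-θ) + 3*θ**2*exp(-θ)

Explanation: The exponent 3 on θ was incorrectly written as 4: the term -θ**3*exp(-θ) was incorrectly written as -θ**4*exp(-θ)
The later steps are derived from this incorrect expression, so the error originates in Step 2.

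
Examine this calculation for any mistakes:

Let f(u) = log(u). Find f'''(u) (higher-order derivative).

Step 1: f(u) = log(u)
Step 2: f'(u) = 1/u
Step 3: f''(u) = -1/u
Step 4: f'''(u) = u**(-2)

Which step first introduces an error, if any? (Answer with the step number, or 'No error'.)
Step 3

Step 3 is incorrect due to a wrong exponent.
The step shows: -1/u
The correct value should be: -1/u**2

Explanation: The exponent -2 on u was incorrectly written as -1: the term -1/u**2 was incorrectly written as -1/u
The later steps are derived from this incorrect expression, so the error originates in Step 3.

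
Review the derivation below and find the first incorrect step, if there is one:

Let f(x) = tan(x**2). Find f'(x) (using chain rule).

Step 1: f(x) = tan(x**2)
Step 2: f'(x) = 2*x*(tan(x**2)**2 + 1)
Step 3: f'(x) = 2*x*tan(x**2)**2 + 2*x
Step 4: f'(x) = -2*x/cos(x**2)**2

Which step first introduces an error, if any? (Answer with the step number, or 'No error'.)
Step 4

Step 4 is incorrect due to a sign flip.
The step shows: -2*x/cos(x**2)**2
The correct value should be: 2*x/cos(x**2)**2

Explanation: The sign of the whole expression was flipped: the term 2*x/cos(x**2)**2 was incorrectly written as -2*x/cos(x**2)**2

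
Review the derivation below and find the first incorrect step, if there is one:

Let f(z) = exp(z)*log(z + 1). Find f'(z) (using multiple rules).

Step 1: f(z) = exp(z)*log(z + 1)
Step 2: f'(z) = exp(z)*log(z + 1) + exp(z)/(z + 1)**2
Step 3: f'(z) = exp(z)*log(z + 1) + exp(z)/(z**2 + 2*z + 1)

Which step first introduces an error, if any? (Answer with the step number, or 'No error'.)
Step 2

Step 2 is incorrect due to a wrong exponent.
The step shows: exp(z)*log(z + 1) + exp(z)/(z + 1)**2
The correct value should be: exp(z)*log(z + 1) + exp(z)/(z + 1)

Explanation: The exponent -1 on z + 1 was incorrectly written as -2: the term exp(z)/(z + 1) was incorrectly written as exp(z)/(z + 1)**2
The later steps are derived from this incorrect expression, so the error originates in Step 2.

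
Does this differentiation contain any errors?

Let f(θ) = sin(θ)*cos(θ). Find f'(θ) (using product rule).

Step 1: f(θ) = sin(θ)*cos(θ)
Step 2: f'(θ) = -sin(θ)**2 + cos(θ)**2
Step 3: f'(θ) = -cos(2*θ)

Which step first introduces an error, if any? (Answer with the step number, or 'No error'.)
Step 3

Step 3 is incorrect due to a sign flip.
The step shows: -cos(2*θ)
The correct value should be: cos(2*θ)

Explanation: The sign of the whole expression was flipped: the term cos(2*θ) was incorrectly written as -cos(2*θ)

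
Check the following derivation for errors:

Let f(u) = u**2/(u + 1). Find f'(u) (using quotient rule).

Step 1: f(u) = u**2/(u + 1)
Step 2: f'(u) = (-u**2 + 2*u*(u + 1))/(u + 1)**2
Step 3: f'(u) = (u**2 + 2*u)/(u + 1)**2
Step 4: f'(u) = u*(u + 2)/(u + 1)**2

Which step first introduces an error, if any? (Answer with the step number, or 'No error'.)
No error

All steps in this derivation are correct.
The final answer f'(u) = u*(u + 2)/(u + 1)**2 is valid.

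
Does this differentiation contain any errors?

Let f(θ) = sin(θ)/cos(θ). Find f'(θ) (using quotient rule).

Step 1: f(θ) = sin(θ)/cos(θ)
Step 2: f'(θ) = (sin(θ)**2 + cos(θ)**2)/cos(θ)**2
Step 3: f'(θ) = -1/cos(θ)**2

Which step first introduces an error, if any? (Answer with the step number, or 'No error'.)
Step 3

Step 3 is incorrect due to a sign flip.
The step shows: -1/cos(θ)**2
The correct value should be: cos(θ)**(-2)

Explanation: The sign of the whole expression was flipped: the term cos(θ)**(-2) was incorrectly written as -1/cos(θ)**2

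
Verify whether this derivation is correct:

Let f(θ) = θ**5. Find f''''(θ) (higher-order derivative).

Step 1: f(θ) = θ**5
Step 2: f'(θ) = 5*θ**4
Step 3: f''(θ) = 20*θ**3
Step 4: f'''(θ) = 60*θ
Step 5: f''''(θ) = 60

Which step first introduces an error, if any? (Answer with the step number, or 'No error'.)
Step 4

Step 4 is incorrect due to a wrong exponent.
The step shows: 60*θ
The correct value should be: 60*θ**2

Explanation: The exponent 2 on θ was incorrectly written as 1: the term 60*θ**2 was incorrectly written as 60*θ
The later steps are derived from this incorrect expression, so the error originates in Step 4.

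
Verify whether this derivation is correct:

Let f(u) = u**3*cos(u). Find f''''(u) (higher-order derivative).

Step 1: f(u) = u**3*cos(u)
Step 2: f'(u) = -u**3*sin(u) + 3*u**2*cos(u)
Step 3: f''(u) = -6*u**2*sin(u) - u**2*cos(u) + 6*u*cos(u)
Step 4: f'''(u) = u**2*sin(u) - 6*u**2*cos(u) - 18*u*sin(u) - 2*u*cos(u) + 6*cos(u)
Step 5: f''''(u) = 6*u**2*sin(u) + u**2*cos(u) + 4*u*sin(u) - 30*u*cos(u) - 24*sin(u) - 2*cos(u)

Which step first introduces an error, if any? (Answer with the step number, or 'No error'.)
Step 3

Step 3 is incorrect due to a wrong exponent.
The step shows: -6*u**2*sin(u) - u**2*cos(u) + 6*u*cos(u)
The correct value should be: -u**3*cos(u) - 6*u**2*sin(u) + 6*u*cos(u)

Explanation: The exponent 3 on u was incorrectly written as 2: the term -u**3*cos(u) was incorrectly written as -u**2*cos(u)
The later steps are derived from this incorrect expression, so the error originates in Step 3.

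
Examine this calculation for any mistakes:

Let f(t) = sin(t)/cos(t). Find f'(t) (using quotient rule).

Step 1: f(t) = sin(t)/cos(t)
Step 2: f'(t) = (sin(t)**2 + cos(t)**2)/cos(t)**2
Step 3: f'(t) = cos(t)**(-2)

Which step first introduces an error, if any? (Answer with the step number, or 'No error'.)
No error

All steps in this derivation are correct.
The final answer f'(t) = cos(t)**(-2) is valid.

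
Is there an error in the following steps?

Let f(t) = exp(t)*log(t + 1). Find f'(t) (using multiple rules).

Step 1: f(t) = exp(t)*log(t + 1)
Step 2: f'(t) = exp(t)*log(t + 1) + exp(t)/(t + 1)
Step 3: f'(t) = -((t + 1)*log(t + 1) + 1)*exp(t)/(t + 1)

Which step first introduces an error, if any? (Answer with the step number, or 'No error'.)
Step 3

Step 3 is incorrect due to a sign flip.
The step shows: -((t + 1)*log(t + 1) + 1)*exp(t)/(t + 1)
The correct value should be: ((t + 1)*log(t + 1) + 1)*exp(t)/(t + 1)

Explanation: The sign of the whole expression was flipped: the term ((t + 1)*log(t + 1) + 1)*exp(t)/(t + 1) was incorrectly written as -((t + 1)*log(t + 1) + 1)*exp(t)/(t + 1)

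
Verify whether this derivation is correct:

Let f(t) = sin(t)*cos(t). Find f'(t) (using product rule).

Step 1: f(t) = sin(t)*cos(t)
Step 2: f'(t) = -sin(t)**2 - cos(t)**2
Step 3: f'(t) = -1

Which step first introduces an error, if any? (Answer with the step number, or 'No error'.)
Step 2

Step 2 is incorrect due to a sign flip.
The step shows: -sin(t)**2 - cos(t)**2
The correct value should be: -sin(t)**2 + cos(t)**2

Explanation: The sign of one term was flipped: the term cos(t)**2 was incorrectly written as -cos(t)**2
The later steps are derived from this incorrect expression, so the error originates in Step 2.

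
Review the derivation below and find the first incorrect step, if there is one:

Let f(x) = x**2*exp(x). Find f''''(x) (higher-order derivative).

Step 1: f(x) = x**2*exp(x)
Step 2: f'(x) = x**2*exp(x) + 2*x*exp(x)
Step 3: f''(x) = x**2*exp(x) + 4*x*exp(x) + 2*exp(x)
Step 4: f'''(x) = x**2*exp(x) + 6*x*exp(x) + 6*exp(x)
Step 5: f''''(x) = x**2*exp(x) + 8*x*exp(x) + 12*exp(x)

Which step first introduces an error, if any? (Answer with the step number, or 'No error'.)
No error

All steps in this derivation are correct.
The final answer f''''(x) = x**2*exp(x) + 8*x*exp(x) + 12*exp(x) is valid.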